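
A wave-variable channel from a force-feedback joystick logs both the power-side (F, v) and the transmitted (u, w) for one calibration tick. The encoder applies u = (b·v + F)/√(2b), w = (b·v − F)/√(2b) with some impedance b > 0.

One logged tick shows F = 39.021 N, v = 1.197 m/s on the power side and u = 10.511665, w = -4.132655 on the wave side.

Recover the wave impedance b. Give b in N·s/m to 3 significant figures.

b = 14.2 N·s/m

u + w = 6.379010;  u + w = √(2b)·v, so √(2b) = 6.379010/1.197 = 5.329165.
b = (√(2b))²/2 = 28.399995/2 = 14.199998.
(Check via u − w = 2F/√(2b): u − w = 14.644320, 2F/√(2b) = 14.644322.)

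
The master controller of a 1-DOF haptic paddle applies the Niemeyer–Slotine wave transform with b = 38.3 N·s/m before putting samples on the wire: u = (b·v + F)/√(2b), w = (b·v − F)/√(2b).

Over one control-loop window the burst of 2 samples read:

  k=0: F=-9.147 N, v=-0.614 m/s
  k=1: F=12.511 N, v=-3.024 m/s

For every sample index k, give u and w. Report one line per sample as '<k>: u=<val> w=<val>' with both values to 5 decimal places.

0: u=-3.73202 w=-1.64179
1: u=-11.80376 w=-14.66272

k=0: b·v=38.3×(-0.614)=-23.51620; √(2b)=8.75214; u=(-23.51620+(-9.147))/8.75214=-3.73202, w=(-23.51620−(-9.147))/8.75214=-1.64179
k=1: b·v=38.3×(-3.024)=-115.81920; √(2b)=8.75214; u=(-115.81920+12.511)/8.75214=-11.80376, w=(-115.81920−12.511)/8.75214=-14.66272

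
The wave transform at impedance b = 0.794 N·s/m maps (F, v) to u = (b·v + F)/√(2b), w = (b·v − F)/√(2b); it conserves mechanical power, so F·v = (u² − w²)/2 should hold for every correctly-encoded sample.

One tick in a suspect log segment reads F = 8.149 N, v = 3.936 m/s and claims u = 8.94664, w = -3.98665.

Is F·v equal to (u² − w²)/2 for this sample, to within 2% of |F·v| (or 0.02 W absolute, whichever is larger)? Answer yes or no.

yes

F·v = 8.149×3.936 = 32.07446 W.
(u² − w²)/2 = (80.04237 − 15.89338)/2 = 32.07449 W.
|Δ| = 0.00003;  2% of max(1, |F·v|) = 0.64149.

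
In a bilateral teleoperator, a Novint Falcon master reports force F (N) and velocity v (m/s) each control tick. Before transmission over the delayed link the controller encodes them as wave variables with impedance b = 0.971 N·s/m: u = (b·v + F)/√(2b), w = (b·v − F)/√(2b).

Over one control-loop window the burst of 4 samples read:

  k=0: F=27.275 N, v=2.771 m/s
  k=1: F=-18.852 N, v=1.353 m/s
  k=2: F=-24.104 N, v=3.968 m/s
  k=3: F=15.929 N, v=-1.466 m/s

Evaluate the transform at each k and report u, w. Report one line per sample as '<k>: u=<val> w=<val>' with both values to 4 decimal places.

0: u=21.5030 w=-17.6414
1: u=-12.5852 w=14.4707
2: u=-14.5319 w=20.0616
3: u=10.4090 w=-12.4519

k=0: b·v=0.971×2.771=2.6906; √(2b)=1.3936; u=(2.6906+27.275)/1.3936=21.5030, w=(2.6906−27.275)/1.3936=-17.6414
k=1: b·v=0.971×1.353=1.3138; √(2b)=1.3936; u=(1.3138+(-18.852))/1.3936=-12.5852, w=(1.3138−(-18.852))/1.3936=14.4707
k=2: b·v=0.971×3.968=3.8529; √(2b)=1.3936; u=(3.8529+(-24.104))/1.3936=-14.5319, w=(3.8529−(-24.104))/1.3936=20.0616
k=3: b·v=0.971×(-1.466)=-1.4235; √(2b)=1.3936; u=(-1.4235+15.929)/1.3936=10.4090, w=(-1.4235−15.929)/1.3936=-12.4519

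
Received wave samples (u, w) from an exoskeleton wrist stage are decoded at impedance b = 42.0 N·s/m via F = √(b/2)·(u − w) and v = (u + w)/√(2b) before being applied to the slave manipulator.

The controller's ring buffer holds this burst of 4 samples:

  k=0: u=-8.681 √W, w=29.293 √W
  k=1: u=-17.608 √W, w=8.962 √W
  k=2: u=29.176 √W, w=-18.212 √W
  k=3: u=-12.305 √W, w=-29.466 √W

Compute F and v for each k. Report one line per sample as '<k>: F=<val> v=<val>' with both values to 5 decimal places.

0: F=-174.01873 v=2.24895
1: F=-121.75904 v=-0.94336
2: F=217.15910 v=1.19627
3: F=78.64158 v=-4.55759

k=0: u−w=-37.97400, u+w=20.61200; √(b/2)=4.58258, √(2b)=9.16515; F=4.58258×(-37.974)=-174.01873, v=20.61200/9.16515=2.24895
k=1: u−w=-26.57000, u+w=-8.64600; √(b/2)=4.58258, √(2b)=9.16515; F=4.58258×(-26.57)=-121.75904, v=-8.64600/9.16515=-0.94336
k=2: u−w=47.38800, u+w=10.96400; √(b/2)=4.58258, √(2b)=9.16515; F=4.58258×47.388=217.15910, v=10.96400/9.16515=1.19627
k=3: u−w=17.16100, u+w=-41.77100; √(b/2)=4.58258, √(2b)=9.16515; F=4.58258×17.161=78.64158, v=-41.77100/9.16515=-4.55759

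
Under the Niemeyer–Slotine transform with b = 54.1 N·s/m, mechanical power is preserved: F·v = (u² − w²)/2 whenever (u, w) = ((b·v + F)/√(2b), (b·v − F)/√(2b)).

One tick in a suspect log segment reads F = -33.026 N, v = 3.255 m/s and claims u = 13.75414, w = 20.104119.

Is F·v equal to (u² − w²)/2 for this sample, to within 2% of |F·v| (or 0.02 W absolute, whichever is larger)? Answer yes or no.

yes

F·v = (-33.026)×3.255 = -107.499630 W.
(u² − w²)/2 = (189.176367 − 404.175601)/2 = -107.499617 W.
|Δ| = 0.000013;  2% of max(1, |F·v|) = 2.149993.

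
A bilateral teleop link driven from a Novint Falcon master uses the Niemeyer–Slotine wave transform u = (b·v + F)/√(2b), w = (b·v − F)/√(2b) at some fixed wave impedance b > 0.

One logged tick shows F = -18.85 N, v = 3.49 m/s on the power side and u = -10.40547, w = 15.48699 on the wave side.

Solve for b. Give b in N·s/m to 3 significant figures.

b = 1.06 N·s/m

u + w = 5.08152;  u + w = √(2b)·v, so √(2b) = 5.08152/3.49 = 1.45602.
b = (√(2b))²/2 = 2.12000/2 = 1.06000.
(Check via u − w = 2F/√(2b): u − w = -25.89246, 2F/√(2b) = -25.89245.)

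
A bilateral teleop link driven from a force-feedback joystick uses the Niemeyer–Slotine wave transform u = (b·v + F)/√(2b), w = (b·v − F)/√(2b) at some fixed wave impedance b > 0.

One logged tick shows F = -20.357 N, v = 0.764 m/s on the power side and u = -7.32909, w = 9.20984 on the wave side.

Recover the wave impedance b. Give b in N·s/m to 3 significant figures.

b = 3.03 N·s/m

u + w = 1.8807;  u + w = √(2b)·v, so √(2b) = 1.8807/0.764 = 2.4617.
b = (√(2b))²/2 = 6.0600/2 = 3.0300.
(Check via u − w = 2F/√(2b): u − w = -16.5389, 2F/√(2b) = -16.5389.)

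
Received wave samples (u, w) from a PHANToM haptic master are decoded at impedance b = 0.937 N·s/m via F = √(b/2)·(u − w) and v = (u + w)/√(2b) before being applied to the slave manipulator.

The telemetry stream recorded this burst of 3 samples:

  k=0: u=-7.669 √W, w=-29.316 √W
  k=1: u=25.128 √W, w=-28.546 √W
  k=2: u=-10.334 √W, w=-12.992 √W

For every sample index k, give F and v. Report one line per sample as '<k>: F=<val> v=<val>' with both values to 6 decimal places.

k=0: u−w=21.647000, u+w=-36.985000; √(b/2)=0.684471, √(2b)=1.368941; F=0.684471×21.647=14.816735, v=-36.985000/1.368941=-27.017231
k=1: u−w=53.674000, u+w=-3.418000; √(b/2)=0.684471, √(2b)=1.368941; F=0.684471×53.674=36.738275, v=-3.418000/1.368941=-2.496820
k=2: u−w=2.658000, u+w=-23.326000; √(b/2)=0.684471, √(2b)=1.368941; F=0.684471×2.658=1.819323, v=-23.326000/1.368941=-17.039446

0: F=14.816735 v=-27.017231
1: F=36.738275 v=-2.496820
2: F=1.819323 v=-17.039446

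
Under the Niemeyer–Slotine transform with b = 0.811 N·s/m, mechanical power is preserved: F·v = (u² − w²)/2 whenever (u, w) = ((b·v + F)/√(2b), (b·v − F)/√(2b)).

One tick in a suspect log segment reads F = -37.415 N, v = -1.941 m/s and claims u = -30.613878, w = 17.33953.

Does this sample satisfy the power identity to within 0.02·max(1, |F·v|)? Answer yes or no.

F·v = (-37.415)×(-1.941) = 72.622515 W.
(u² − w²)/2 = (937.209526 − 300.659301)/2 = 318.275113 W.
|Δ| = 245.652598;  2% of max(1, |F·v|) = 1.452450.

no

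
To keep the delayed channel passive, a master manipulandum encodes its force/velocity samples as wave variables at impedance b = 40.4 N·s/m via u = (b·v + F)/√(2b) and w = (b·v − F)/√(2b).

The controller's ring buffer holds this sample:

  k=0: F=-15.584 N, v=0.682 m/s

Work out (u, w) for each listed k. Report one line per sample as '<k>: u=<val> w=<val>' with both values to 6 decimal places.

0: u=1.331512 w=4.798906

k=0: b·v=40.4×0.682=27.552800; √(2b)=8.988882; u=(27.552800+(-15.584))/8.988882=1.331512, w=(27.552800−(-15.584))/8.988882=4.798906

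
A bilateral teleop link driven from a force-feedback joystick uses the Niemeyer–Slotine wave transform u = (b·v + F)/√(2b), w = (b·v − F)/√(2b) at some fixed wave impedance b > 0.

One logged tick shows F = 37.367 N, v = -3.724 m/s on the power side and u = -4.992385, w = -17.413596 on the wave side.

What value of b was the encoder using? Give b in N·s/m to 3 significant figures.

u + w = -22.405981;  u + w = √(2b)·v, so √(2b) = -22.405981/(-3.724) = 6.016644.
b = (√(2b))²/2 = 36.200001/2 = 18.100000.
(Check via u − w = 2F/√(2b): u − w = 12.421211, 2F/√(2b) = 12.421211.)

b = 18.1 N·s/m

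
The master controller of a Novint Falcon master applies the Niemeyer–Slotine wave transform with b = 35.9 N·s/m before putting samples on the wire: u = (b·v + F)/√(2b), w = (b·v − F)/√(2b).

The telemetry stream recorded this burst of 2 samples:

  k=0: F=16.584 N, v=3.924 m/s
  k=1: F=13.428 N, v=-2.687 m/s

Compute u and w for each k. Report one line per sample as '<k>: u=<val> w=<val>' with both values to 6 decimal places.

0: u=18.582147 w=14.667820
1: u=-9.799424 w=-12.968839

k=0: b·v=35.9×3.924=140.871600; √(2b)=8.473488; u=(140.871600+16.584)/8.473488=18.582147, w=(140.871600−16.584)/8.473488=14.667820
k=1: b·v=35.9×(-2.687)=-96.463300; √(2b)=8.473488; u=(-96.463300+13.428)/8.473488=-9.799424, w=(-96.463300−13.428)/8.473488=-12.968839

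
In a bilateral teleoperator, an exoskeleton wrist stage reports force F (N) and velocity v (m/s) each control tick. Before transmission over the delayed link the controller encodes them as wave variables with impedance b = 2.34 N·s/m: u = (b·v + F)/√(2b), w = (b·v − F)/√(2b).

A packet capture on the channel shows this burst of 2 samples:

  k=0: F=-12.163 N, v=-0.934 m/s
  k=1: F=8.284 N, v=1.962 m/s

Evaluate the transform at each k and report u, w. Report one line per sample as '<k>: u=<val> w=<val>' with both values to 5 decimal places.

0: u=-6.63262 w=4.61207
1: u=5.95151 w=-1.70705

k=0: b·v=2.34×(-0.934)=-2.18556; √(2b)=2.16333; u=(-2.18556+(-12.163))/2.16333=-6.63262, w=(-2.18556−(-12.163))/2.16333=4.61207
k=1: b·v=2.34×1.962=4.59108; √(2b)=2.16333; u=(4.59108+8.284)/2.16333=5.95151, w=(4.59108−8.284)/2.16333=-1.70705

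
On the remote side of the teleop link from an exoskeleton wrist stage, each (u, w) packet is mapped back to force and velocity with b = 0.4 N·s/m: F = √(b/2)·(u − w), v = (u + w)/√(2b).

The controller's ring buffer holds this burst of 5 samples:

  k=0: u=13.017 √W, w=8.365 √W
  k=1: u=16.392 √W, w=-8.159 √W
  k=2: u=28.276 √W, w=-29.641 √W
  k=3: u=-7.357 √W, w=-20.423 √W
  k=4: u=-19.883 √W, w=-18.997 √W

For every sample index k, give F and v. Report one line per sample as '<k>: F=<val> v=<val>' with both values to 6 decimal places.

k=0: u−w=4.652000, u+w=21.382000; √(b/2)=0.447214, √(2b)=0.894427; F=0.447214×4.652=2.080438, v=21.382000/0.894427=23.905803
k=1: u−w=24.551000, u+w=8.233000; √(b/2)=0.447214, √(2b)=0.894427; F=0.447214×24.551=10.979541, v=8.233000/0.894427=9.204774
k=2: u−w=57.917000, u+w=-1.365000; √(b/2)=0.447214, √(2b)=0.894427; F=0.447214×57.917=25.901270, v=-1.365000/0.894427=-1.526116
k=3: u−w=13.066000, u+w=-27.780000; √(b/2)=0.447214, √(2b)=0.894427; F=0.447214×13.066=5.843293, v=-27.780000/0.894427=-31.058984
k=4: u−w=-0.886000, u+w=-38.880000; √(b/2)=0.447214, √(2b)=0.894427; F=0.447214×(-0.886)=-0.396231, v=-38.880000/0.894427=-43.469161

0: F=2.080438 v=23.905803
1: F=10.979541 v=9.204774
2: F=25.901270 v=-1.526116
3: F=5.843293 v=-31.058984
4: F=-0.396231 v=-43.469161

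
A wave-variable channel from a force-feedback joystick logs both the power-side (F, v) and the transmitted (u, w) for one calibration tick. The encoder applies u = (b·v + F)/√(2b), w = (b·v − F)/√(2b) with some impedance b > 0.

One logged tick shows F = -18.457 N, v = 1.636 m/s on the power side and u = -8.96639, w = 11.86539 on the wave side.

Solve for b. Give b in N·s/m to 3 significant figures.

u + w = 2.89900;  u + w = √(2b)·v, so √(2b) = 2.89900/1.636 = 1.77200.
b = (√(2b))²/2 = 3.14000/2 = 1.57000.
(Check via u − w = 2F/√(2b): u − w = -20.83178, 2F/√(2b) = -20.83177.)

b = 1.57 N·s/m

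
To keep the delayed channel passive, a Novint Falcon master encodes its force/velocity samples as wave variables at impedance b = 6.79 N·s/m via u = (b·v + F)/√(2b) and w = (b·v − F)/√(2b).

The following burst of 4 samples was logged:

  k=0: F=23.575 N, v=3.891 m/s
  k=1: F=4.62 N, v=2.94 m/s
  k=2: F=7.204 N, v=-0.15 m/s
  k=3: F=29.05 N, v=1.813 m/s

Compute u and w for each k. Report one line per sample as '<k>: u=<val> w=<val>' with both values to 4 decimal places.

0: u=13.5667 w=0.7720
1: u=6.6708 w=4.1634
2: u=1.6785 w=-2.2313
3: u=11.2236 w=-4.5425

k=0: b·v=6.79×3.891=26.4199; √(2b)=3.6851; u=(26.4199+23.575)/3.6851=13.5667, w=(26.4199−23.575)/3.6851=0.7720
k=1: b·v=6.79×2.94=19.9626; √(2b)=3.6851; u=(19.9626+4.62)/3.6851=6.6708, w=(19.9626−4.62)/3.6851=4.1634
k=2: b·v=6.79×(-0.15)=-1.0185; √(2b)=3.6851; u=(-1.0185+7.204)/3.6851=1.6785, w=(-1.0185−7.204)/3.6851=-2.2313
k=3: b·v=6.79×1.813=12.3103; √(2b)=3.6851; u=(12.3103+29.05)/3.6851=11.2236, w=(12.3103−29.05)/3.6851=-4.5425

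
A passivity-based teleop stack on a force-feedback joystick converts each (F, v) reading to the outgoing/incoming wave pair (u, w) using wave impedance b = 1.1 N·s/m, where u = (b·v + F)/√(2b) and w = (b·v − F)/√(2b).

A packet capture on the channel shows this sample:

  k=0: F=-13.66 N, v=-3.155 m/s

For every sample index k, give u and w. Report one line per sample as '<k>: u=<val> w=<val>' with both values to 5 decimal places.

k=0: b·v=1.1×(-3.155)=-3.47050; √(2b)=1.48324; u=(-3.47050+(-13.66))/1.48324=-11.54938, w=(-3.47050−(-13.66))/1.48324=6.86976

0: u=-11.54938 w=6.86976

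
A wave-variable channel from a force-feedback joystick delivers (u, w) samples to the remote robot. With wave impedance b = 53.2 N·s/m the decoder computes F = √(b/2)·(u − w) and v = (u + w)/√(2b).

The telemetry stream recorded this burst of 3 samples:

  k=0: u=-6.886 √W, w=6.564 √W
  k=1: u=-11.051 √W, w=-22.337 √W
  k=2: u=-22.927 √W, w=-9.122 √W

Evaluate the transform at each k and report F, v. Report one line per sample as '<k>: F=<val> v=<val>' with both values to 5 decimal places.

0: F=-69.36863 v=-0.03122
1: F=58.20776 v=-3.23683
2: F=-71.19955 v=-3.10702

k=0: u−w=-13.45000, u+w=-0.32200; √(b/2)=5.15752, √(2b)=10.31504; F=5.15752×(-13.45)=-69.36863, v=-0.32200/10.31504=-0.03122
k=1: u−w=11.28600, u+w=-33.38800; √(b/2)=5.15752, √(2b)=10.31504; F=5.15752×11.286=58.20776, v=-33.38800/10.31504=-3.23683
k=2: u−w=-13.80500, u+w=-32.04900; √(b/2)=5.15752, √(2b)=10.31504; F=5.15752×(-13.805)=-71.19955, v=-32.04900/10.31504=-3.10702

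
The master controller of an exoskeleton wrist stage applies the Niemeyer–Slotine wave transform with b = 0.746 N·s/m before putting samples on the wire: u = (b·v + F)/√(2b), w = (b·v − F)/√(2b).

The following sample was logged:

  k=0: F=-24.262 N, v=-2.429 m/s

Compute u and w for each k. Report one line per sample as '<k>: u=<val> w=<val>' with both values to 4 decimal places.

0: u=-21.3464 w=18.3794

k=0: b·v=0.746×(-2.429)=-1.8120; √(2b)=1.2215; u=(-1.8120+(-24.262))/1.2215=-21.3464, w=(-1.8120−(-24.262))/1.2215=18.3794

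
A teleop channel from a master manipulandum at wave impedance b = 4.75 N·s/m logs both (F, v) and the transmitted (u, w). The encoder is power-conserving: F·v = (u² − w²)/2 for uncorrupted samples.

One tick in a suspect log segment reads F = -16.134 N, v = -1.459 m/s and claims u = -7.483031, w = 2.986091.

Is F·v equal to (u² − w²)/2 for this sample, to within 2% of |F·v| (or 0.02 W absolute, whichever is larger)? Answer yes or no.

yes

F·v = (-16.134)×(-1.459) = 23.539506 W.
(u² − w²)/2 = (55.995753 − 8.916739)/2 = 23.539507 W.
|Δ| = 0.000001;  2% of max(1, |F·v|) = 0.470790.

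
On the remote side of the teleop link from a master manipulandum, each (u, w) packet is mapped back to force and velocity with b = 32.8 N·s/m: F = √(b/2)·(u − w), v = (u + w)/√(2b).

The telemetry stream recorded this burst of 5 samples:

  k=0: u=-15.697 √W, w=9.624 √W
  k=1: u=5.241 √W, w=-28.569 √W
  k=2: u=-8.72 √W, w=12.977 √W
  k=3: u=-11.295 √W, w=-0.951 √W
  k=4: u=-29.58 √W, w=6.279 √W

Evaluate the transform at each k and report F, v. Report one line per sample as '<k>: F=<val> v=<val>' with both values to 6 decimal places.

0: F=-102.542235 v=-0.749810
1: F=136.920064 v=-2.880220
2: F=-87.866153 v=0.525596
3: F=-41.890007 v=-1.511967
4: F=-145.217882 v=-2.876886

k=0: u−w=-25.321000, u+w=-6.073000; √(b/2)=4.049691, √(2b)=8.099383; F=4.049691×(-25.321)=-102.542235, v=-6.073000/8.099383=-0.749810
k=1: u−w=33.810000, u+w=-23.328000; √(b/2)=4.049691, √(2b)=8.099383; F=4.049691×33.81=136.920064, v=-23.328000/8.099383=-2.880220
k=2: u−w=-21.697000, u+w=4.257000; √(b/2)=4.049691, √(2b)=8.099383; F=4.049691×(-21.697)=-87.866153, v=4.257000/8.099383=0.525596
k=3: u−w=-10.344000, u+w=-12.246000; √(b/2)=4.049691, √(2b)=8.099383; F=4.049691×(-10.344)=-41.890007, v=-12.246000/8.099383=-1.511967
k=4: u−w=-35.859000, u+w=-23.301000; √(b/2)=4.049691, √(2b)=8.099383; F=4.049691×(-35.859)=-145.217882, v=-23.301000/8.099383=-2.876886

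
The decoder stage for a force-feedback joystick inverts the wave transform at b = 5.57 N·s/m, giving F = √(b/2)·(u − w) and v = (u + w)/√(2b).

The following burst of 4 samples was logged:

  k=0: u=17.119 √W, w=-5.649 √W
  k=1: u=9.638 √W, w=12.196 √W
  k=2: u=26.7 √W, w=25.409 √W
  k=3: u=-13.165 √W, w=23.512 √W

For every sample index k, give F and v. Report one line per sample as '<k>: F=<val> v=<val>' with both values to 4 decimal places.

k=0: u−w=22.7680, u+w=11.4700; √(b/2)=1.6688, √(2b)=3.3377; F=1.6688×22.768=37.9960, v=11.4700/3.3377=3.4365
k=1: u−w=-2.5580, u+w=21.8340; √(b/2)=1.6688, √(2b)=3.3377; F=1.6688×(-2.558)=-4.2689, v=21.8340/3.3377=6.5417
k=2: u−w=1.2910, u+w=52.1090; √(b/2)=1.6688, √(2b)=3.3377; F=1.6688×1.291=2.1545, v=52.1090/3.3377=15.6124
k=3: u−w=-36.6770, u+w=10.3470; √(b/2)=1.6688, √(2b)=3.3377; F=1.6688×(-36.677)=-61.2077, v=10.3470/3.3377=3.1001

0: F=37.9960 v=3.4365
1: F=-4.2689 v=6.5417
2: F=2.1545 v=15.6124
3: F=-61.2077 v=3.1001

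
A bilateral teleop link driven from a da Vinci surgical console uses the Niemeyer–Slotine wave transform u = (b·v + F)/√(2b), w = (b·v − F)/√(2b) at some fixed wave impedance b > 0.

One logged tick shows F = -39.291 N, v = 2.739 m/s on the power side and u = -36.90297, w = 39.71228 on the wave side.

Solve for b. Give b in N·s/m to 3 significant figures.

b = 0.526 N·s/m

u + w = 2.80931;  u + w = √(2b)·v, so √(2b) = 2.80931/2.739 = 1.02567.
b = (√(2b))²/2 = 1.05200/2 = 0.52600.
(Check via u − w = 2F/√(2b): u − w = -76.61525, 2F/√(2b) = -76.61529.)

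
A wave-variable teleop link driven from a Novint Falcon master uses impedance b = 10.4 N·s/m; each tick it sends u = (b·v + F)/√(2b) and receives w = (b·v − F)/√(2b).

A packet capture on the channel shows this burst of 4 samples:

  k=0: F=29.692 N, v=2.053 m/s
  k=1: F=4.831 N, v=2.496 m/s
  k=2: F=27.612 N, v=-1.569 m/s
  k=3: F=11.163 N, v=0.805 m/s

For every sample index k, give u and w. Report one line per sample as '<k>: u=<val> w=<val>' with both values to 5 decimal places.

k=0: b·v=10.4×2.053=21.35120; √(2b)=4.56070; u=(21.35120+29.692)/4.56070=11.19196, w=(21.35120−29.692)/4.56070=-1.82884
k=1: b·v=10.4×2.496=25.95840; √(2b)=4.56070; u=(25.95840+4.831)/4.56070=6.75102, w=(25.95840−4.831)/4.56070=4.63249
k=2: b·v=10.4×(-1.569)=-16.31760; √(2b)=4.56070; u=(-16.31760+27.612)/4.56070=2.47646, w=(-16.31760−27.612)/4.56070=-9.63220
k=3: b·v=10.4×0.805=8.37200; √(2b)=4.56070; u=(8.37200+11.163)/4.56070=4.28333, w=(8.37200−11.163)/4.56070=-0.61197

0: u=11.19196 w=-1.82884
1: u=6.75102 w=4.63249
2: u=2.47646 w=-9.63220
3: u=4.28333 w=-0.61197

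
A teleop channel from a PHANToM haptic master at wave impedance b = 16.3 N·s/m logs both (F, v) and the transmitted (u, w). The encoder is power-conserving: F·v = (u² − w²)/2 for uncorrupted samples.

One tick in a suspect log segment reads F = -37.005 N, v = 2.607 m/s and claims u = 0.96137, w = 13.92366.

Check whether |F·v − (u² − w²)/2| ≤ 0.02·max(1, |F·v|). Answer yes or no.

F·v = (-37.005)×2.607 = -96.47204 W.
(u² − w²)/2 = (0.92423 − 193.86831)/2 = -96.47204 W.
|Δ| = 0.00000;  2% of max(1, |F·v|) = 1.92944.

yes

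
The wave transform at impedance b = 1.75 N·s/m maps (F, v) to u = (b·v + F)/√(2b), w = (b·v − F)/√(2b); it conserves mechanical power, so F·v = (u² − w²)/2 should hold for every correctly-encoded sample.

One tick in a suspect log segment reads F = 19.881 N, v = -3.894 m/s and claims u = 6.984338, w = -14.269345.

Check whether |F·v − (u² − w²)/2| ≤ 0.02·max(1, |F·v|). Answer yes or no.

yes

F·v = 19.881×(-3.894) = -77.416614 W.
(u² − w²)/2 = (48.780977 − 203.614207)/2 = -77.416615 W.
|Δ| = 0.000001;  2% of max(1, |F·v|) = 1.548332.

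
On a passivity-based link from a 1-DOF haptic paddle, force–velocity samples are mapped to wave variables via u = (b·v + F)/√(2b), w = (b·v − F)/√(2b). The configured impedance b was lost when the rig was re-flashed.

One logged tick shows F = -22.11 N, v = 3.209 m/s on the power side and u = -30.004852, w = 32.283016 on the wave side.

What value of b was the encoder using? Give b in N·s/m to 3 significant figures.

b = 0.252 N·s/m

u + w = 2.278164;  u + w = √(2b)·v, so √(2b) = 2.278164/3.209 = 0.709930.
b = (√(2b))²/2 = 0.504000/2 = 0.252000.
(Check via u − w = 2F/√(2b): u − w = -62.287868, 2F/√(2b) = -62.287869.)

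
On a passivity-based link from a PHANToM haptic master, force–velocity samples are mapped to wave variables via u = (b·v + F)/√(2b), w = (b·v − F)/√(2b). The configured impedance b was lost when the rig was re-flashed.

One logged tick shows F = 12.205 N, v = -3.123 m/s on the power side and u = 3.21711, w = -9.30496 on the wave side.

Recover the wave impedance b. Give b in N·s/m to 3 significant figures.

b = 1.9 N·s/m

u + w = -6.08785;  u + w = √(2b)·v, so √(2b) = -6.08785/(-3.123) = 1.94936.
b = (√(2b))²/2 = 3.80000/2 = 1.90000.
(Check via u − w = 2F/√(2b): u − w = 12.52207, 2F/√(2b) = 12.52206.)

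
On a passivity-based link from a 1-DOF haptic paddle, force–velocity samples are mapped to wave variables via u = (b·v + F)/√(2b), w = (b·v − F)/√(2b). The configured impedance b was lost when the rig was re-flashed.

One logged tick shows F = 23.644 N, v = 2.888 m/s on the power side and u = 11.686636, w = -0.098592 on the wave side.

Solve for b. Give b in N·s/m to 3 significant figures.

b = 8.05 N·s/m

u + w = 11.588044;  u + w = √(2b)·v, so √(2b) = 11.588044/2.888 = 4.012481.
b = (√(2b))²/2 = 16.100001/2 = 8.050000.
(Check via u − w = 2F/√(2b): u − w = 11.785228, 2F/√(2b) = 11.785228.)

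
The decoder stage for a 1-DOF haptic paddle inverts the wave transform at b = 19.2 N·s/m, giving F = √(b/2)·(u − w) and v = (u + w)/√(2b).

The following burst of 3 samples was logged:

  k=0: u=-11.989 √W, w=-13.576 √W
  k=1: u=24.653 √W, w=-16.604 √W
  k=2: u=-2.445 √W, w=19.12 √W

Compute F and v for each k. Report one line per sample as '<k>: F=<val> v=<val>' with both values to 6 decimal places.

0: F=4.917140 v=-4.125534
1: F=127.830139 v=1.298902
2: F=-66.816709 v=2.690917

k=0: u−w=1.587000, u+w=-25.565000; √(b/2)=3.098387, √(2b)=6.196773; F=3.098387×1.587=4.917140, v=-25.565000/6.196773=-4.125534
k=1: u−w=41.257000, u+w=8.049000; √(b/2)=3.098387, √(2b)=6.196773; F=3.098387×41.257=127.830139, v=8.049000/6.196773=1.298902
k=2: u−w=-21.565000, u+w=16.675000; √(b/2)=3.098387, √(2b)=6.196773; F=3.098387×(-21.565)=-66.816709, v=16.675000/6.196773=2.690917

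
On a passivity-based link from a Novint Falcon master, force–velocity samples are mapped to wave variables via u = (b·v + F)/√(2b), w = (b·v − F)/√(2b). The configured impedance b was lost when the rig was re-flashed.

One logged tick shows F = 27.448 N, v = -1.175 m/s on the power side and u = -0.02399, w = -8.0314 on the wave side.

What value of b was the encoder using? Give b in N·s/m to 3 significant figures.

b = 23.5 N·s/m

u + w = -8.0554;  u + w = √(2b)·v, so √(2b) = -8.0554/(-1.175) = 6.8557.
b = (√(2b))²/2 = 47.0000/2 = 23.5000.
(Check via u − w = 2F/√(2b): u − w = 8.0074, 2F/√(2b) = 8.0074.)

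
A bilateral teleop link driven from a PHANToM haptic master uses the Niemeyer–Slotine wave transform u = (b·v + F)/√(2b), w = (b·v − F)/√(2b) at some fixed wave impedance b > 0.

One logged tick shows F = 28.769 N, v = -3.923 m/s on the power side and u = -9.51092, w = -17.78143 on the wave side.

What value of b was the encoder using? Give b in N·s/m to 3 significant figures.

b = 24.2 N·s/m

u + w = -27.2923;  u + w = √(2b)·v, so √(2b) = -27.2923/(-3.923) = 6.9570.
b = (√(2b))²/2 = 48.4000/2 = 24.2000.
(Check via u − w = 2F/√(2b): u − w = 8.2705, 2F/√(2b) = 8.2705.)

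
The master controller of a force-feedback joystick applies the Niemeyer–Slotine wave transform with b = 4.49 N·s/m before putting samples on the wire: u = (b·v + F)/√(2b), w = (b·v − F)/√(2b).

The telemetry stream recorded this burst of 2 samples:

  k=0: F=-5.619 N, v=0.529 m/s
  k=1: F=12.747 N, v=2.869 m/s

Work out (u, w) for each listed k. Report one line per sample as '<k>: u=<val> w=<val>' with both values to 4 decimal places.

0: u=-1.0825 w=2.6677
1: u=8.5524 w=0.0450

k=0: b·v=4.49×0.529=2.3752; √(2b)=2.9967; u=(2.3752+(-5.619))/2.9967=-1.0825, w=(2.3752−(-5.619))/2.9967=2.6677
k=1: b·v=4.49×2.869=12.8818; √(2b)=2.9967; u=(12.8818+12.747)/2.9967=8.5524, w=(12.8818−12.747)/2.9967=0.0450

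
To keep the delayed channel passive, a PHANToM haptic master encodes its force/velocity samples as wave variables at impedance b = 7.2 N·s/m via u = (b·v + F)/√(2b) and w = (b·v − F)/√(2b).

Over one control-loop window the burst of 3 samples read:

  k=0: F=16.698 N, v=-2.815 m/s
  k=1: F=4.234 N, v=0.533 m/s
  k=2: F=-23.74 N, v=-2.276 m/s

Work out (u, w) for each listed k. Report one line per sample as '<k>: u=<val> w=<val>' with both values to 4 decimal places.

k=0: b·v=7.2×(-2.815)=-20.2680; √(2b)=3.7947; u=(-20.2680+16.698)/3.7947=-0.9408, w=(-20.2680−16.698)/3.7947=-9.7414
k=1: b·v=7.2×0.533=3.8376; √(2b)=3.7947; u=(3.8376+4.234)/3.7947=2.1271, w=(3.8376−4.234)/3.7947=-0.1045
k=2: b·v=7.2×(-2.276)=-16.3872; √(2b)=3.7947; u=(-16.3872+(-23.74))/3.7947=-10.5744, w=(-16.3872−(-23.74))/3.7947=1.9376

0: u=-0.9408 w=-9.7414
1: u=2.1271 w=-0.1045
2: u=-10.5744 w=1.9376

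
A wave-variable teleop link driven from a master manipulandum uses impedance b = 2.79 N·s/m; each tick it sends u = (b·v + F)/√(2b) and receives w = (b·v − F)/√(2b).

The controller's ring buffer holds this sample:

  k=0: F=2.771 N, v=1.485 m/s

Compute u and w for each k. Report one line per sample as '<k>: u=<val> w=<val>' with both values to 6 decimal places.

0: u=2.926993 w=0.580877

k=0: b·v=2.79×1.485=4.143150; √(2b)=2.362202; u=(4.143150+2.771)/2.362202=2.926993, w=(4.143150−2.771)/2.362202=0.580877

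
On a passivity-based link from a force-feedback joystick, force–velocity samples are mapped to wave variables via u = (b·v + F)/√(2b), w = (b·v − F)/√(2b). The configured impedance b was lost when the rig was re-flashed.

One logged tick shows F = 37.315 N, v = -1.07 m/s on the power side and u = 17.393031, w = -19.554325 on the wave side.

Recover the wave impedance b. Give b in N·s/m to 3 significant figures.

u + w = -2.161294;  u + w = √(2b)·v, so √(2b) = -2.161294/(-1.07) = 2.019901.
b = (√(2b))²/2 = 4.080000/2 = 2.040000.
(Check via u − w = 2F/√(2b): u − w = 36.947356, 2F/√(2b) = 36.947357.)

b = 2.04 N·s/m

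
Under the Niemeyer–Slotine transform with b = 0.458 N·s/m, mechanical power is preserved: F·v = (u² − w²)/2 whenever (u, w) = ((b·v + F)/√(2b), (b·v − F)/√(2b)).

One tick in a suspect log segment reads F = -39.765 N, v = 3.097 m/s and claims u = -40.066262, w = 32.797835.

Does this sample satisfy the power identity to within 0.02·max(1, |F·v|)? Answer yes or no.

F·v = (-39.765)×3.097 = -123.152205 W.
(u² − w²)/2 = (1605.305351 − 1075.697981)/2 = 264.803685 W.
|Δ| = 387.955890;  2% of max(1, |F·v|) = 2.463044.

no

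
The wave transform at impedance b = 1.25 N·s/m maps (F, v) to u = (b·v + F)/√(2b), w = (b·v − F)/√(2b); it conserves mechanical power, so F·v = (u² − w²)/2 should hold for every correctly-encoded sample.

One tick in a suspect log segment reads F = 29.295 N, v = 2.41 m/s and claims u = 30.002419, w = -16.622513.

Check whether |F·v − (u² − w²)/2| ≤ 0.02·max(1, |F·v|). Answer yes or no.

F·v = 29.295×2.41 = 70.600950 W.
(u² − w²)/2 = (900.145146 − 276.307938)/2 = 311.918604 W.
|Δ| = 241.317654;  2% of max(1, |F·v|) = 1.412019.

no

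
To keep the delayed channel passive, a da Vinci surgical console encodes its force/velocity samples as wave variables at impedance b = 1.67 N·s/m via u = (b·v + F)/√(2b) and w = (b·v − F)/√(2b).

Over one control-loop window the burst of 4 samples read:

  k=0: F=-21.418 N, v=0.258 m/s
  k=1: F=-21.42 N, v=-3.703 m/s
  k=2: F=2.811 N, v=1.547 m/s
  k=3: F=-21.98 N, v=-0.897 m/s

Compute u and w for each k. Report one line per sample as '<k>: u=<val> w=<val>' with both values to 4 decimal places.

k=0: b·v=1.67×0.258=0.4309; √(2b)=1.8276; u=(0.4309+(-21.418))/1.8276=-11.4837, w=(0.4309−(-21.418))/1.8276=11.9552
k=1: b·v=1.67×(-3.703)=-6.1840; √(2b)=1.8276; u=(-6.1840+(-21.42))/1.8276=-15.1042, w=(-6.1840−(-21.42))/1.8276=8.3368
k=2: b·v=1.67×1.547=2.5835; √(2b)=1.8276; u=(2.5835+2.811)/1.8276=2.9517, w=(2.5835−2.811)/1.8276=-0.1245
k=3: b·v=1.67×(-0.897)=-1.4980; √(2b)=1.8276; u=(-1.4980+(-21.98))/1.8276=-12.8466, w=(-1.4980−(-21.98))/1.8276=11.2073

0: u=-11.4837 w=11.9552
1: u=-15.1042 w=8.3368
2: u=2.9517 w=-0.1245
3: u=-12.8466 w=11.2073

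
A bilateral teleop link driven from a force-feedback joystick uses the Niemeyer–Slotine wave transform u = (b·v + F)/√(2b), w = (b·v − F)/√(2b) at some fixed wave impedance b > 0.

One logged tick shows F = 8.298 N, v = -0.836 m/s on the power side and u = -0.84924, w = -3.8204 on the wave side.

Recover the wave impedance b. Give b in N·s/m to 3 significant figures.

b = 15.6 N·s/m

u + w = -4.66964;  u + w = √(2b)·v, so √(2b) = -4.66964/(-0.836) = 5.58569.
b = (√(2b))²/2 = 31.19998/2 = 15.59999.
(Check via u − w = 2F/√(2b): u − w = 2.97116, 2F/√(2b) = 2.97116.)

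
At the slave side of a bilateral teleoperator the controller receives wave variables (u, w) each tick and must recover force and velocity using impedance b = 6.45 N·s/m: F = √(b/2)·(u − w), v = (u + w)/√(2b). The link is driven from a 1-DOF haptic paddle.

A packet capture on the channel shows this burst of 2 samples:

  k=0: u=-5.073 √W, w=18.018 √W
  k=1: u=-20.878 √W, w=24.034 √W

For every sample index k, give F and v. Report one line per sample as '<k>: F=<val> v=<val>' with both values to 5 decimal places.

0: F=-41.46748 v=3.60419
1: F=-80.65425 v=0.87870

k=0: u−w=-23.09100, u+w=12.94500; √(b/2)=1.79583, √(2b)=3.59166; F=1.79583×(-23.091)=-41.46748, v=12.94500/3.59166=3.60419
k=1: u−w=-44.91200, u+w=3.15600; √(b/2)=1.79583, √(2b)=3.59166; F=1.79583×(-44.912)=-80.65425, v=3.15600/3.59166=0.87870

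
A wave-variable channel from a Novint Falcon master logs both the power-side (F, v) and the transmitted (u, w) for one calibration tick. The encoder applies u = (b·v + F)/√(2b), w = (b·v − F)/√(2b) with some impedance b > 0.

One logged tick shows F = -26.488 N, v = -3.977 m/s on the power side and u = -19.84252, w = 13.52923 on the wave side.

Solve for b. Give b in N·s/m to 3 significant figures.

u + w = -6.31329;  u + w = √(2b)·v, so √(2b) = -6.31329/(-3.977) = 1.58745.
b = (√(2b))²/2 = 2.52000/2 = 1.26000.
(Check via u − w = 2F/√(2b): u − w = -33.37175, 2F/√(2b) = -33.37175.)

b = 1.26 N·s/m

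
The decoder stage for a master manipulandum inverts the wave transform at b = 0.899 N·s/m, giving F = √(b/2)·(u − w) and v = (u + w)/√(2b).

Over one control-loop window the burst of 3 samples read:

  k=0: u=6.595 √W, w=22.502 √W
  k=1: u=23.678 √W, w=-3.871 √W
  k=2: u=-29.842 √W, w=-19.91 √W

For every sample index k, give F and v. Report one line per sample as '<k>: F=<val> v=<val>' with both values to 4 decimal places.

k=0: u−w=-15.9070, u+w=29.0970; √(b/2)=0.6704, √(2b)=1.3409; F=0.6704×(-15.907)=-10.6648, v=29.0970/1.3409=21.6997
k=1: u−w=27.5490, u+w=19.8070; √(b/2)=0.6704, √(2b)=1.3409; F=0.6704×27.549=18.4702, v=19.8070/1.3409=14.7715
k=2: u−w=-9.9320, u+w=-49.7520; √(b/2)=0.6704, √(2b)=1.3409; F=0.6704×(-9.932)=-6.6589, v=-49.7520/1.3409=-37.1036

0: F=-10.6648 v=21.6997
1: F=18.4702 v=14.7715
2: F=-6.6589 v=-37.1036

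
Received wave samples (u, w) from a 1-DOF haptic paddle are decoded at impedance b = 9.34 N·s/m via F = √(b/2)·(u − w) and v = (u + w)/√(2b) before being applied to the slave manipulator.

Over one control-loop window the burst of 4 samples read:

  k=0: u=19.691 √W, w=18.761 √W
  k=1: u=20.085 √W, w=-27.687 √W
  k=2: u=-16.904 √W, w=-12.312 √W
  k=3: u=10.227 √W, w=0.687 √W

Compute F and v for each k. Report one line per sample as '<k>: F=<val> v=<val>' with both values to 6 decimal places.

k=0: u−w=0.930000, u+w=38.452000; √(b/2)=2.161018, √(2b)=4.322037; F=2.161018×0.93=2.009747, v=38.452000/4.322037=8.896732
k=1: u−w=47.772000, u+w=-7.602000; √(b/2)=2.161018, √(2b)=4.322037; F=2.161018×47.772=103.236165, v=-7.602000/4.322037=-1.758893
k=2: u−w=-4.592000, u+w=-29.216000; √(b/2)=2.161018, √(2b)=4.322037; F=2.161018×(-4.592)=-9.923396, v=-29.216000/4.322037=-6.759776
k=3: u−w=9.540000, u+w=10.914000; √(b/2)=2.161018, √(2b)=4.322037; F=2.161018×9.54=20.616114, v=10.914000/4.322037=2.525198

0: F=2.009747 v=8.896732
1: F=103.236165 v=-1.758893
2: F=-9.923396 v=-6.759776
3: F=20.616114 v=2.525198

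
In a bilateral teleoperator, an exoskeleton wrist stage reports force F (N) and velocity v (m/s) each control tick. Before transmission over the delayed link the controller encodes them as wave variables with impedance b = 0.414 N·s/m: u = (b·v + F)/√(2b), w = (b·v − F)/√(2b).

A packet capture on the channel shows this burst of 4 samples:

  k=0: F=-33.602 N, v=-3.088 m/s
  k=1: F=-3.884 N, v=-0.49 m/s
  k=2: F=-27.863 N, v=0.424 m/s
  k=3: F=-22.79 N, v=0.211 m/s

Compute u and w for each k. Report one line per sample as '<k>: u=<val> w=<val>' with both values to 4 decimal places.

k=0: b·v=0.414×(-3.088)=-1.2784; √(2b)=0.9099; u=(-1.2784+(-33.602))/0.9099=-38.3325, w=(-1.2784−(-33.602))/0.9099=35.5225
k=1: b·v=0.414×(-0.49)=-0.2029; √(2b)=0.9099; u=(-0.2029+(-3.884))/0.9099=-4.4913, w=(-0.2029−(-3.884))/0.9099=4.0455
k=2: b·v=0.414×0.424=0.1755; √(2b)=0.9099; u=(0.1755+(-27.863))/0.9099=-30.4276, w=(0.1755−(-27.863))/0.9099=30.8134
k=3: b·v=0.414×0.211=0.0874; √(2b)=0.9099; u=(0.0874+(-22.79))/0.9099=-24.9495, w=(0.0874−(-22.79))/0.9099=25.1415

0: u=-38.3325 w=35.5225
1: u=-4.4913 w=4.0455
2: u=-30.4276 w=30.8134
3: u=-24.9495 w=25.1415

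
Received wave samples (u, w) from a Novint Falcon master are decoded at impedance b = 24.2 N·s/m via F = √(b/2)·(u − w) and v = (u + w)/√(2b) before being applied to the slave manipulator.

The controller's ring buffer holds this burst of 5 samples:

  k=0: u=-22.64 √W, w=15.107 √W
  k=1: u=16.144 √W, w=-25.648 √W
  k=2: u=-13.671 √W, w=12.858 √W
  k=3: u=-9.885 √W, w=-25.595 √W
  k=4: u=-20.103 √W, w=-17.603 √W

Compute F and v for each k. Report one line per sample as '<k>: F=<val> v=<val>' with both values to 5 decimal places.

0: F=-131.30314 v=-1.08279
1: F=145.37370 v=-1.36610
2: F=-92.28127 v=-0.11686
3: F=54.64732 v=-5.09989
4: F=-8.69626 v=-5.41986

k=0: u−w=-37.74700, u+w=-7.53300; √(b/2)=3.47851, √(2b)=6.95701; F=3.47851×(-37.747)=-131.30314, v=-7.53300/6.95701=-1.08279
k=1: u−w=41.79200, u+w=-9.50400; √(b/2)=3.47851, √(2b)=6.95701; F=3.47851×41.792=145.37370, v=-9.50400/6.95701=-1.36610
k=2: u−w=-26.52900, u+w=-0.81300; √(b/2)=3.47851, √(2b)=6.95701; F=3.47851×(-26.529)=-92.28127, v=-0.81300/6.95701=-0.11686
k=3: u−w=15.71000, u+w=-35.48000; √(b/2)=3.47851, √(2b)=6.95701; F=3.47851×15.71=54.64732, v=-35.48000/6.95701=-5.09989
k=4: u−w=-2.50000, u+w=-37.70600; √(b/2)=3.47851, √(2b)=6.95701; F=3.47851×(-2.5)=-8.69626, v=-37.70600/6.95701=-5.41986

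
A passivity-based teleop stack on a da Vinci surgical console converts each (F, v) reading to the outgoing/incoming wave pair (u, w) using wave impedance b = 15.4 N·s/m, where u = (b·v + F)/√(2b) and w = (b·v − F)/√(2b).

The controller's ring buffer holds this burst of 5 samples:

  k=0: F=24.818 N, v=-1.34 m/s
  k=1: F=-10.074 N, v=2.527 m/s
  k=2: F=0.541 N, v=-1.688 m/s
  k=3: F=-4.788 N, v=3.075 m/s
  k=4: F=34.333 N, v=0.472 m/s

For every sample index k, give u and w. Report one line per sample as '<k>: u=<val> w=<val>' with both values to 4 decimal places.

k=0: b·v=15.4×(-1.34)=-20.6360; √(2b)=5.5498; u=(-20.6360+24.818)/5.5498=0.7535, w=(-20.6360−24.818)/5.5498=-8.1902
k=1: b·v=15.4×2.527=38.9158; √(2b)=5.5498; u=(38.9158+(-10.074))/5.5498=5.1969, w=(38.9158−(-10.074))/5.5498=8.8273
k=2: b·v=15.4×(-1.688)=-25.9952; √(2b)=5.5498; u=(-25.9952+0.541)/5.5498=-4.5865, w=(-25.9952−0.541)/5.5498=-4.7815
k=3: b·v=15.4×3.075=47.3550; √(2b)=5.5498; u=(47.3550+(-4.788))/5.5498=7.6700, w=(47.3550−(-4.788))/5.5498=9.3955
k=4: b·v=15.4×0.472=7.2688; √(2b)=5.5498; u=(7.2688+34.333)/5.5498=7.4961, w=(7.2688−34.333)/5.5498=-4.8766

0: u=0.7535 w=-8.1902
1: u=5.1969 w=8.8273
2: u=-4.5865 w=-4.7815
3: u=7.6700 w=9.3955
4: u=7.4961 w=-4.8766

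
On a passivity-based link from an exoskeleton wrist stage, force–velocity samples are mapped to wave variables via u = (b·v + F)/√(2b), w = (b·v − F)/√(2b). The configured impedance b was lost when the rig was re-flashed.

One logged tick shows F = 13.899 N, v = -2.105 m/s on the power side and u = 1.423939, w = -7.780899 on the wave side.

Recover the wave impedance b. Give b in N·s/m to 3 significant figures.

b = 4.56 N·s/m

u + w = -6.356960;  u + w = √(2b)·v, so √(2b) = -6.356960/(-2.105) = 3.019933.
b = (√(2b))²/2 = 9.119998/2 = 4.559999.
(Check via u − w = 2F/√(2b): u − w = 9.204838, 2F/√(2b) = 9.204838.)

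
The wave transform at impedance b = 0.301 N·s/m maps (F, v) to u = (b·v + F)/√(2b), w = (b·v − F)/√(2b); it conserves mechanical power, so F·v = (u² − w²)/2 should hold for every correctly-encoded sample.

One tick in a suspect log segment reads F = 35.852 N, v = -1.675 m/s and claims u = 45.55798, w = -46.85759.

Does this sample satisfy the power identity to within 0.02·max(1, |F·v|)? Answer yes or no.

yes

F·v = 35.852×(-1.675) = -60.05210 W.
(u² − w²)/2 = (2075.52954 − 2195.63374)/2 = -60.05210 W.
|Δ| = 0.00000;  2% of max(1, |F·v|) = 1.20104.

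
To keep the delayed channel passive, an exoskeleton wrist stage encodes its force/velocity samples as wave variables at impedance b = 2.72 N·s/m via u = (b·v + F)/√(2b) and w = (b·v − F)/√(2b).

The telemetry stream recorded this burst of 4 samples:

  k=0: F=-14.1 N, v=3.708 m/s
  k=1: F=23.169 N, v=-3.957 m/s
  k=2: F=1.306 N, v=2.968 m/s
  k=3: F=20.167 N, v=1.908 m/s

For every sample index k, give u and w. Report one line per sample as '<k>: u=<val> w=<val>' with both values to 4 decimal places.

k=0: b·v=2.72×3.708=10.0858; √(2b)=2.3324; u=(10.0858+(-14.1))/2.3324=-1.7211, w=(10.0858−(-14.1))/2.3324=10.3696
k=1: b·v=2.72×(-3.957)=-10.7630; √(2b)=2.3324; u=(-10.7630+23.169)/2.3324=5.3190, w=(-10.7630−23.169)/2.3324=-14.5482
k=2: b·v=2.72×2.968=8.0730; √(2b)=2.3324; u=(8.0730+1.306)/2.3324=4.0212, w=(8.0730−1.306)/2.3324=2.9013
k=3: b·v=2.72×1.908=5.1898; √(2b)=2.3324; u=(5.1898+20.167)/2.3324=10.8716, w=(5.1898−20.167)/2.3324=-6.4214

0: u=-1.7211 w=10.3696
1: u=5.3190 w=-14.5482
2: u=4.0212 w=2.9013
3: u=10.8716 w=-6.4214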